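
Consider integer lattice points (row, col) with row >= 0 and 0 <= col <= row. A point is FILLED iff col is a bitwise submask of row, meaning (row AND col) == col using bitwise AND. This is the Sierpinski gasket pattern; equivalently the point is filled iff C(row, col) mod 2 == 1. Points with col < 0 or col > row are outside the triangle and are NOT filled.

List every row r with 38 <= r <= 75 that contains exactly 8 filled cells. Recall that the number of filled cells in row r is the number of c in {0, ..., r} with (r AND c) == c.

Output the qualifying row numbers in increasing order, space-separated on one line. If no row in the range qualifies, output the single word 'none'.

Row r has 2^popcount(r) filled cells, so we need popcount(r) = log2(8) = 3.
Scan r = 38..75 and keep those with exactly 3 one-bits:
r=38=100110 popcount=3 -> KEEP
r=39=100111 popcount=4 -> skip
r=40=101000 popcount=2 -> skip
r=41=101001 popcount=3 -> KEEP
r=42=101010 popcount=3 -> KEEP
r=43=101011 popcount=4 -> skip
r=44=101100 popcount=3 -> KEEP
r=45=101101 popcount=4 -> skip
r=46=101110 popcount=4 -> skip
r=47=101111 popcount=5 -> skip
r=48=110000 popcount=2 -> skip
r=49=110001 popcount=3 -> KEEP
r=50=110010 popcount=3 -> KEEP
r=51=110011 popcount=4 -> skip
r=52=110100 popcount=3 -> KEEP
r=53=110101 popcount=4 -> skip
r=54=110110 popcount=4 -> skip
r=55=110111 popcount=5 -> skip
r=56=111000 popcount=3 -> KEEP
r=57=111001 popcount=4 -> skip
r=58=111010 popcount=4 -> skip
r=59=111011 popcount=5 -> skip
r=60=111100 popcount=4 -> skip
r=61=111101 popcount=5 -> skip
r=62=111110 popcount=5 -> skip
r=63=111111 popcount=6 -> skip
r=64=1000000 popcount=1 -> skip
r=65=1000001 popcount=2 -> skip
r=66=1000010 popcount=2 -> skip
r=67=1000011 popcount=3 -> KEEP
r=68=1000100 popcount=2 -> skip
r=69=1000101 popcount=3 -> KEEP
r=70=1000110 popcount=3 -> KEEP
r=71=1000111 popcount=4 -> skip
r=72=1001000 popcount=2 -> skip
r=73=1001001 popcount=3 -> KEEP
r=74=1001010 popcount=3 -> KEEP
r=75=1001011 popcount=4 -> skip
Kept rows: 38 41 42 44 49 50 52 56 67 69 70 73 74

Answer: 38 41 42 44 49 50 52 56 67 69 70 73 74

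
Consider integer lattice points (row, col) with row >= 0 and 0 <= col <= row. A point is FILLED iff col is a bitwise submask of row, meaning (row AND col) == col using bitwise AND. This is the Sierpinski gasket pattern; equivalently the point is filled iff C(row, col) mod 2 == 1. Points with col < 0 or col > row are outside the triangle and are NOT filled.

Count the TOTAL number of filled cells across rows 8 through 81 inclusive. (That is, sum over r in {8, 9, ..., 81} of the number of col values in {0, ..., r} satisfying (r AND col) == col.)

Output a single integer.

Answer: 876

Derivation:
r8=1000 pc1: +2 =2
r9=1001 pc2: +4 =6
r10=1010 pc2: +4 =10
r11=1011 pc3: +8 =18
r12=1100 pc2: +4 =22
r13=1101 pc3: +8 =30
r14=1110 pc3: +8 =38
r15=1111 pc4: +16 =54
r16=10000 pc1: +2 =56
r17=10001 pc2: +4 =60
r18=10010 pc2: +4 =64
r19=10011 pc3: +8 =72
r20=10100 pc2: +4 =76
r21=10101 pc3: +8 =84
r22=10110 pc3: +8 =92
r23=10111 pc4: +16 =108
r24=11000 pc2: +4 =112
r25=11001 pc3: +8 =120
r26=11010 pc3: +8 =128
r27=11011 pc4: +16 =144
r28=11100 pc3: +8 =152
r29=11101 pc4: +16 =168
r30=11110 pc4: +16 =184
r31=11111 pc5: +32 =216
r32=100000 pc1: +2 =218
r33=100001 pc2: +4 =222
r34=100010 pc2: +4 =226
r35=100011 pc3: +8 =234
r36=100100 pc2: +4 =238
r37=100101 pc3: +8 =246
r38=100110 pc3: +8 =254
r39=100111 pc4: +16 =270
r40=101000 pc2: +4 =274
r41=101001 pc3: +8 =282
r42=101010 pc3: +8 =290
r43=101011 pc4: +16 =306
r44=101100 pc3: +8 =314
r45=101101 pc4: +16 =330
r46=101110 pc4: +16 =346
r47=101111 pc5: +32 =378
r48=110000 pc2: +4 =382
r49=110001 pc3: +8 =390
r50=110010 pc3: +8 =398
r51=110011 pc4: +16 =414
r52=110100 pc3: +8 =422
r53=110101 pc4: +16 =438
r54=110110 pc4: +16 =454
r55=110111 pc5: +32 =486
r56=111000 pc3: +8 =494
r57=111001 pc4: +16 =510
r58=111010 pc4: +16 =526
r59=111011 pc5: +32 =558
r60=111100 pc4: +16 =574
r61=111101 pc5: +32 =606
r62=111110 pc5: +32 =638
r63=111111 pc6: +64 =702
r64=1000000 pc1: +2 =704
r65=1000001 pc2: +4 =708
r66=1000010 pc2: +4 =712
r67=1000011 pc3: +8 =720
r68=1000100 pc2: +4 =724
r69=1000101 pc3: +8 =732
r70=1000110 pc3: +8 =740
r71=1000111 pc4: +16 =756
r72=1001000 pc2: +4 =760
r73=1001001 pc3: +8 =768
r74=1001010 pc3: +8 =776
r75=1001011 pc4: +16 =792
r76=1001100 pc3: +8 =800
r77=1001101 pc4: +16 =816
r78=1001110 pc4: +16 =832
r79=1001111 pc5: +32 =864
r80=1010000 pc2: +4 =868
r81=1010001 pc3: +8 =876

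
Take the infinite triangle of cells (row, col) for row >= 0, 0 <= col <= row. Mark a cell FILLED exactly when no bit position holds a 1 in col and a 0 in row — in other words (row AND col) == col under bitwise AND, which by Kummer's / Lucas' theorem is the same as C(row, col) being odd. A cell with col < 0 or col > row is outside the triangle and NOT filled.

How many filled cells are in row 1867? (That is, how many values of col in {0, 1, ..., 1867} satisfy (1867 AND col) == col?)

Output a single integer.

1867 in binary = 11101001011
popcount(1867) = number of 1-bits in 11101001011 = 7
A col c satisfies (1867 AND c) == c iff every set bit of c is also set in 1867; each of the 7 set bits of 1867 can independently be on or off in c.
count = 2^7 = 128

Answer: 128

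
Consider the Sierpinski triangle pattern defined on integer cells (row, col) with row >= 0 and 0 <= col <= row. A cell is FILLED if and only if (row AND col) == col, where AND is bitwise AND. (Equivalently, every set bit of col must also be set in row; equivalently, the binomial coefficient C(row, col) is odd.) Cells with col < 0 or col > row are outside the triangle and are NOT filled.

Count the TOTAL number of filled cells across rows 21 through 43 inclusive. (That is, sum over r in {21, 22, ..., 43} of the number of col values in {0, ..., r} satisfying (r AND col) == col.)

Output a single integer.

r21=10101 pc3: +8 =8
r22=10110 pc3: +8 =16
r23=10111 pc4: +16 =32
r24=11000 pc2: +4 =36
r25=11001 pc3: +8 =44
r26=11010 pc3: +8 =52
r27=11011 pc4: +16 =68
r28=11100 pc3: +8 =76
r29=11101 pc4: +16 =92
r30=11110 pc4: +16 =108
r31=11111 pc5: +32 =140
r32=100000 pc1: +2 =142
r33=100001 pc2: +4 =146
r34=100010 pc2: +4 =150
r35=100011 pc3: +8 =158
r36=100100 pc2: +4 =162
r37=100101 pc3: +8 =170
r38=100110 pc3: +8 =178
r39=100111 pc4: +16 =194
r40=101000 pc2: +4 =198
r41=101001 pc3: +8 =206
r42=101010 pc3: +8 =214
r43=101011 pc4: +16 =230

Answer: 230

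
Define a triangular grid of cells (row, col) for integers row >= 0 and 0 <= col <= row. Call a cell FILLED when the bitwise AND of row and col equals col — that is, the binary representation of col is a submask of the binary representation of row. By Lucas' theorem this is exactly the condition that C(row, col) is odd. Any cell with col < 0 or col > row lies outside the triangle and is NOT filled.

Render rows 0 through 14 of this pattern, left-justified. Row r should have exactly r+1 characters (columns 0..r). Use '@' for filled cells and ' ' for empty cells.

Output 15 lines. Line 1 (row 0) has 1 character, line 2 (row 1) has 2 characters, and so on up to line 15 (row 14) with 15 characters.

r0=0: @
r1=1: @@
r2=10: @ @
r3=11: @@@@
r4=100: @   @
r5=101: @@  @@
r6=110: @ @ @ @
r7=111: @@@@@@@@
r8=1000: @       @
r9=1001: @@      @@
r10=1010: @ @     @ @
r11=1011: @@@@    @@@@
r12=1100: @   @   @   @
r13=1101: @@  @@  @@  @@
r14=1110: @ @ @ @ @ @ @ @

Answer: @
@@
@ @
@@@@
@   @
@@  @@
@ @ @ @
@@@@@@@@
@       @
@@      @@
@ @     @ @
@@@@    @@@@
@   @   @   @
@@  @@  @@  @@
@ @ @ @ @ @ @ @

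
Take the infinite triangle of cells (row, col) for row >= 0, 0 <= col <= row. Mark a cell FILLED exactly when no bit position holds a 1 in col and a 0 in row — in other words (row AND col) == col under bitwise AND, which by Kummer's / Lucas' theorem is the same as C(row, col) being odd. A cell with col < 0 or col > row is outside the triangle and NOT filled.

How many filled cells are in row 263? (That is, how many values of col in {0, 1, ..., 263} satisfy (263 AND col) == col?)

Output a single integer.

263 in binary = 100000111
popcount(263) = number of 1-bits in 100000111 = 4
A col c satisfies (263 AND c) == c iff every set bit of c is also set in 263; each of the 4 set bits of 263 can independently be on or off in c.
count = 2^4 = 16

Answer: 16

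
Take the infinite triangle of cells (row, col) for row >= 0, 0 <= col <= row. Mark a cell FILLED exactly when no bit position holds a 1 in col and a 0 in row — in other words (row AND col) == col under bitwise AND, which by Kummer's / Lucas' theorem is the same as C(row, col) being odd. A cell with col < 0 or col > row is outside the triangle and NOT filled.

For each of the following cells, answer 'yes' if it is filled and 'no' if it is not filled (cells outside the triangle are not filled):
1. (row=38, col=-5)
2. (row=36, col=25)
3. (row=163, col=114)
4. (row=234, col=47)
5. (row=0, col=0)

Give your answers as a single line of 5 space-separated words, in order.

(38,-5): col outside [0, 38] -> not filled
(36,25): row=0b100100, col=0b11001, row AND col = 0b0 = 0; 0 != 25 -> empty
(163,114): row=0b10100011, col=0b1110010, row AND col = 0b100010 = 34; 34 != 114 -> empty
(234,47): row=0b11101010, col=0b101111, row AND col = 0b101010 = 42; 42 != 47 -> empty
(0,0): row=0b0, col=0b0, row AND col = 0b0 = 0; 0 == 0 -> filled

Answer: no no no no yes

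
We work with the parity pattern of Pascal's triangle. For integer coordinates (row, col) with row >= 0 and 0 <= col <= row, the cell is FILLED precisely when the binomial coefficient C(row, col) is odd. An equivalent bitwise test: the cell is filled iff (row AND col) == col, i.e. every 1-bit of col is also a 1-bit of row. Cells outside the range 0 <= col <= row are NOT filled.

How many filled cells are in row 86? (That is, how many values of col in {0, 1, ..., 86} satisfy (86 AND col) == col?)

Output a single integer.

Answer: 16

Derivation:
86 in binary = 1010110
popcount(86) = number of 1-bits in 1010110 = 4
A col c satisfies (86 AND c) == c iff every set bit of c is also set in 86; each of the 4 set bits of 86 can independently be on or off in c.
count = 2^4 = 16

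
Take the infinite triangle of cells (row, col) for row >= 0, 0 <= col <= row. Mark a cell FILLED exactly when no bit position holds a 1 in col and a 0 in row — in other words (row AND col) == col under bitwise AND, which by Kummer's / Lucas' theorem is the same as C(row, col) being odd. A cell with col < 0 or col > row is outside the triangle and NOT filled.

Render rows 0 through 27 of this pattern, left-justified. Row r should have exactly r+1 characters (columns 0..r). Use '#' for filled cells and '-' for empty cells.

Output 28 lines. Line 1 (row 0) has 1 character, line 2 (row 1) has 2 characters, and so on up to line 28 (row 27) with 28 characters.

Answer: #
##
#-#
####
#---#
##--##
#-#-#-#
########
#-------#
##------##
#-#-----#-#
####----####
#---#---#---#
##--##--##--##
#-#-#-#-#-#-#-#
################
#---------------#
##--------------##
#-#-------------#-#
####------------####
#---#-----------#---#
##--##----------##--##
#-#-#-#---------#-#-#-#
########--------########
#-------#-------#-------#
##------##------##------##
#-#-----#-#-----#-#-----#-#
####----####----####----####

Derivation:
r0=0: #
r1=1: ##
r2=10: #-#
r3=11: ####
r4=100: #---#
r5=101: ##--##
r6=110: #-#-#-#
r7=111: ########
r8=1000: #-------#
r9=1001: ##------##
r10=1010: #-#-----#-#
r11=1011: ####----####
r12=1100: #---#---#---#
r13=1101: ##--##--##--##
r14=1110: #-#-#-#-#-#-#-#
r15=1111: ################
r16=10000: #---------------#
r17=10001: ##--------------##
r18=10010: #-#-------------#-#
r19=10011: ####------------####
r20=10100: #---#-----------#---#
r21=10101: ##--##----------##--##
r22=10110: #-#-#-#---------#-#-#-#
r23=10111: ########--------########
r24=11000: #-------#-------#-------#
r25=11001: ##------##------##------##
r26=11010: #-#-----#-#-----#-#-----#-#
r27=11011: ####----####----####----####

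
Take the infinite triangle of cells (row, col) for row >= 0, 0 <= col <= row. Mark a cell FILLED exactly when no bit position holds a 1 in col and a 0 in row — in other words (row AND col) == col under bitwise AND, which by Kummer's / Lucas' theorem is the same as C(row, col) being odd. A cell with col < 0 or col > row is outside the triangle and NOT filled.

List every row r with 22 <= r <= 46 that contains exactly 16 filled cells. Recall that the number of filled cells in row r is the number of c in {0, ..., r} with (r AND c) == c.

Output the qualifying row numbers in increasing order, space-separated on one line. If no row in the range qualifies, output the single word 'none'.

Answer: 23 27 29 30 39 43 45 46

Derivation:
Row r has 2^popcount(r) filled cells, so we need popcount(r) = log2(16) = 4.
Scan r = 22..46 and keep those with exactly 4 one-bits:
r=22=10110 popcount=3 -> skip
r=23=10111 popcount=4 -> KEEP
r=24=11000 popcount=2 -> skip
r=25=11001 popcount=3 -> skip
r=26=11010 popcount=3 -> skip
r=27=11011 popcount=4 -> KEEP
r=28=11100 popcount=3 -> skip
r=29=11101 popcount=4 -> KEEP
r=30=11110 popcount=4 -> KEEP
r=31=11111 popcount=5 -> skip
r=32=100000 popcount=1 -> skip
r=33=100001 popcount=2 -> skip
r=34=100010 popcount=2 -> skip
r=35=100011 popcount=3 -> skip
r=36=100100 popcount=2 -> skip
r=37=100101 popcount=3 -> skip
r=38=100110 popcount=3 -> skip
r=39=100111 popcount=4 -> KEEP
r=40=101000 popcount=2 -> skip
r=41=101001 popcount=3 -> skip
r=42=101010 popcount=3 -> skip
r=43=101011 popcount=4 -> KEEP
r=44=101100 popcount=3 -> skip
r=45=101101 popcount=4 -> KEEP
r=46=101110 popcount=4 -> KEEP
Kept rows: 23 27 29 30 39 43 45 46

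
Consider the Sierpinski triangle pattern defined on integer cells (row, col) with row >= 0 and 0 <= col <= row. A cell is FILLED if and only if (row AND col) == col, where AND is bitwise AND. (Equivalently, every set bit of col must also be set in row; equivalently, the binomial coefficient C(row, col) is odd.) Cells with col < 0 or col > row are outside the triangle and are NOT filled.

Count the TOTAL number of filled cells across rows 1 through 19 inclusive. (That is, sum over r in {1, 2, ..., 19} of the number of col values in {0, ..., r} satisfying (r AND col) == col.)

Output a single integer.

Answer: 98

Derivation:
r1=1 pc1: +2 =2
r2=10 pc1: +2 =4
r3=11 pc2: +4 =8
r4=100 pc1: +2 =10
r5=101 pc2: +4 =14
r6=110 pc2: +4 =18
r7=111 pc3: +8 =26
r8=1000 pc1: +2 =28
r9=1001 pc2: +4 =32
r10=1010 pc2: +4 =36
r11=1011 pc3: +8 =44
r12=1100 pc2: +4 =48
r13=1101 pc3: +8 =56
r14=1110 pc3: +8 =64
r15=1111 pc4: +16 =80
r16=10000 pc1: +2 =82
r17=10001 pc2: +4 =86
r18=10010 pc2: +4 =90
r19=10011 pc3: +8 =98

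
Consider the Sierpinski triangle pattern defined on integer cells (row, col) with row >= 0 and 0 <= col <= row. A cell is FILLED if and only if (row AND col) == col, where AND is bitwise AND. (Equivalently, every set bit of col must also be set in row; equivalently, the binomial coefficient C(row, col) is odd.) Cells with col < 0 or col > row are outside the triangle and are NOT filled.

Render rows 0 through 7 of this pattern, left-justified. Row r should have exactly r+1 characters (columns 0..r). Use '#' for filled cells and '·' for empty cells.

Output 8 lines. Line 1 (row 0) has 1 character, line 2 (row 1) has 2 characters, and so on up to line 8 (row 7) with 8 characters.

Answer: #
##
#·#
####
#···#
##··##
#·#·#·#
########

Derivation:
r0=0: #
r1=1: ##
r2=10: #·#
r3=11: ####
r4=100: #···#
r5=101: ##··##
r6=110: #·#·#·#
r7=111: ########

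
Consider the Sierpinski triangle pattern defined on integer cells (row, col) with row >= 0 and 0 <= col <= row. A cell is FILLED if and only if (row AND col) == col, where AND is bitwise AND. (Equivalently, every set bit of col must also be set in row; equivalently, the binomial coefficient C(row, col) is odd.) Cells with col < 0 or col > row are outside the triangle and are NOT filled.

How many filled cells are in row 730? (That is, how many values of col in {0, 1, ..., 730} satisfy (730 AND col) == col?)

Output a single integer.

730 in binary = 1011011010
popcount(730) = number of 1-bits in 1011011010 = 6
A col c satisfies (730 AND c) == c iff every set bit of c is also set in 730; each of the 6 set bits of 730 can independently be on or off in c.
count = 2^6 = 64

Answer: 64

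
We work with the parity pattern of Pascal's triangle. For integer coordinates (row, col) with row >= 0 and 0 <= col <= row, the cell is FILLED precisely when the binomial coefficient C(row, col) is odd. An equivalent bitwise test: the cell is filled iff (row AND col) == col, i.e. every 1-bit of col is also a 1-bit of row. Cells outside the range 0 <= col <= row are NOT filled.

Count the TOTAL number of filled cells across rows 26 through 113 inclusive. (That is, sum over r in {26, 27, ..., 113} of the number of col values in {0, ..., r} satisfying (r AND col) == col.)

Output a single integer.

Answer: 1416

Derivation:
r26=11010 pc3: +8 =8
r27=11011 pc4: +16 =24
r28=11100 pc3: +8 =32
r29=11101 pc4: +16 =48
r30=11110 pc4: +16 =64
r31=11111 pc5: +32 =96
r32=100000 pc1: +2 =98
r33=100001 pc2: +4 =102
r34=100010 pc2: +4 =106
r35=100011 pc3: +8 =114
r36=100100 pc2: +4 =118
r37=100101 pc3: +8 =126
r38=100110 pc3: +8 =134
r39=100111 pc4: +16 =150
r40=101000 pc2: +4 =154
r41=101001 pc3: +8 =162
r42=101010 pc3: +8 =170
r43=101011 pc4: +16 =186
r44=101100 pc3: +8 =194
r45=101101 pc4: +16 =210
r46=101110 pc4: +16 =226
r47=101111 pc5: +32 =258
r48=110000 pc2: +4 =262
r49=110001 pc3: +8 =270
r50=110010 pc3: +8 =278
r51=110011 pc4: +16 =294
r52=110100 pc3: +8 =302
r53=110101 pc4: +16 =318
r54=110110 pc4: +16 =334
r55=110111 pc5: +32 =366
r56=111000 pc3: +8 =374
r57=111001 pc4: +16 =390
r58=111010 pc4: +16 =406
r59=111011 pc5: +32 =438
r60=111100 pc4: +16 =454
r61=111101 pc5: +32 =486
r62=111110 pc5: +32 =518
r63=111111 pc6: +64 =582
r64=1000000 pc1: +2 =584
r65=1000001 pc2: +4 =588
r66=1000010 pc2: +4 =592
r67=1000011 pc3: +8 =600
r68=1000100 pc2: +4 =604
r69=1000101 pc3: +8 =612
r70=1000110 pc3: +8 =620
r71=1000111 pc4: +16 =636
r72=1001000 pc2: +4 =640
r73=1001001 pc3: +8 =648
r74=1001010 pc3: +8 =656
r75=1001011 pc4: +16 =672
r76=1001100 pc3: +8 =680
r77=1001101 pc4: +16 =696
r78=1001110 pc4: +16 =712
r79=1001111 pc5: +32 =744
r80=1010000 pc2: +4 =748
r81=1010001 pc3: +8 =756
r82=1010010 pc3: +8 =764
r83=1010011 pc4: +16 =780
r84=1010100 pc3: +8 =788
r85=1010101 pc4: +16 =804
r86=1010110 pc4: +16 =820
r87=1010111 pc5: +32 =852
r88=1011000 pc3: +8 =860
r89=1011001 pc4: +16 =876
r90=1011010 pc4: +16 =892
r91=1011011 pc5: +32 =924
r92=1011100 pc4: +16 =940
r93=1011101 pc5: +32 =972
r94=1011110 pc5: +32 =1004
r95=1011111 pc6: +64 =1068
r96=1100000 pc2: +4 =1072
r97=1100001 pc3: +8 =1080
r98=1100010 pc3: +8 =1088
r99=1100011 pc4: +16 =1104
r100=1100100 pc3: +8 =1112
r101=1100101 pc4: +16 =1128
r102=1100110 pc4: +16 =1144
r103=1100111 pc5: +32 =1176
r104=1101000 pc3: +8 =1184
r105=1101001 pc4: +16 =1200
r106=1101010 pc4: +16 =1216
r107=1101011 pc5: +32 =1248
r108=1101100 pc4: +16 =1264
r109=1101101 pc5: +32 =1296
r110=1101110 pc5: +32 =1328
r111=1101111 pc6: +64 =1392
r112=1110000 pc3: +8 =1400
r113=1110001 pc4: +16 =1416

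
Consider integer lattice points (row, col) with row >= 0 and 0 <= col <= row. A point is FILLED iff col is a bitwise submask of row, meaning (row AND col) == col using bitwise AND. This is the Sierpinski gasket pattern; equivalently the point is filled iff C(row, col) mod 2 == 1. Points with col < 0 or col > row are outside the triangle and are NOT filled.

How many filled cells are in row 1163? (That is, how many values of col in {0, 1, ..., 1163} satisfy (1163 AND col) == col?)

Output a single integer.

Answer: 32

Derivation:
1163 in binary = 10010001011
popcount(1163) = number of 1-bits in 10010001011 = 5
A col c satisfies (1163 AND c) == c iff every set bit of c is also set in 1163; each of the 5 set bits of 1163 can independently be on or off in c.
count = 2^5 = 32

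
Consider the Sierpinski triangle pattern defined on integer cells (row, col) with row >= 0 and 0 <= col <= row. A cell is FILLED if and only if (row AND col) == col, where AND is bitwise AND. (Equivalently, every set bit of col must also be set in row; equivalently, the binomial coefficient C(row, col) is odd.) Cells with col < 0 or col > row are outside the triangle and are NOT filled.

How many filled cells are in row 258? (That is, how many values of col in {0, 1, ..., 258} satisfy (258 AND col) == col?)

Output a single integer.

Answer: 4

Derivation:
258 in binary = 100000010
popcount(258) = number of 1-bits in 100000010 = 2
A col c satisfies (258 AND c) == c iff every set bit of c is also set in 258; each of the 2 set bits of 258 can independently be on or off in c.
count = 2^2 = 4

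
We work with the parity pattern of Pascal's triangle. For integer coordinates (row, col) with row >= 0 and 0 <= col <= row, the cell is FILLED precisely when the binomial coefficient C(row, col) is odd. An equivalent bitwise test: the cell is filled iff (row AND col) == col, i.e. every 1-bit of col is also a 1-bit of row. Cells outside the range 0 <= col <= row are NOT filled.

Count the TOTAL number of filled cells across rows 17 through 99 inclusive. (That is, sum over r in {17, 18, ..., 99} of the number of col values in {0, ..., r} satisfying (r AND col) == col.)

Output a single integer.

Answer: 1168

Derivation:
r17=10001 pc2: +4 =4
r18=10010 pc2: +4 =8
r19=10011 pc3: +8 =16
r20=10100 pc2: +4 =20
r21=10101 pc3: +8 =28
r22=10110 pc3: +8 =36
r23=10111 pc4: +16 =52
r24=11000 pc2: +4 =56
r25=11001 pc3: +8 =64
r26=11010 pc3: +8 =72
r27=11011 pc4: +16 =88
r28=11100 pc3: +8 =96
r29=11101 pc4: +16 =112
r30=11110 pc4: +16 =128
r31=11111 pc5: +32 =160
r32=100000 pc1: +2 =162
r33=100001 pc2: +4 =166
r34=100010 pc2: +4 =170
r35=100011 pc3: +8 =178
r36=100100 pc2: +4 =182
r37=100101 pc3: +8 =190
r38=100110 pc3: +8 =198
r39=100111 pc4: +16 =214
r40=101000 pc2: +4 =218
r41=101001 pc3: +8 =226
r42=101010 pc3: +8 =234
r43=101011 pc4: +16 =250
r44=101100 pc3: +8 =258
r45=101101 pc4: +16 =274
r46=101110 pc4: +16 =290
r47=101111 pc5: +32 =322
r48=110000 pc2: +4 =326
r49=110001 pc3: +8 =334
r50=110010 pc3: +8 =342
r51=110011 pc4: +16 =358
r52=110100 pc3: +8 =366
r53=110101 pc4: +16 =382
r54=110110 pc4: +16 =398
r55=110111 pc5: +32 =430
r56=111000 pc3: +8 =438
r57=111001 pc4: +16 =454
r58=111010 pc4: +16 =470
r59=111011 pc5: +32 =502
r60=111100 pc4: +16 =518
r61=111101 pc5: +32 =550
r62=111110 pc5: +32 =582
r63=111111 pc6: +64 =646
r64=1000000 pc1: +2 =648
r65=1000001 pc2: +4 =652
r66=1000010 pc2: +4 =656
r67=1000011 pc3: +8 =664
r68=1000100 pc2: +4 =668
r69=1000101 pc3: +8 =676
r70=1000110 pc3: +8 =684
r71=1000111 pc4: +16 =700
r72=1001000 pc2: +4 =704
r73=1001001 pc3: +8 =712
r74=1001010 pc3: +8 =720
r75=1001011 pc4: +16 =736
r76=1001100 pc3: +8 =744
r77=1001101 pc4: +16 =760
r78=1001110 pc4: +16 =776
r79=1001111 pc5: +32 =808
r80=1010000 pc2: +4 =812
r81=1010001 pc3: +8 =820
r82=1010010 pc3: +8 =828
r83=1010011 pc4: +16 =844
r84=1010100 pc3: +8 =852
r85=1010101 pc4: +16 =868
r86=1010110 pc4: +16 =884
r87=1010111 pc5: +32 =916
r88=1011000 pc3: +8 =924
r89=1011001 pc4: +16 =940
r90=1011010 pc4: +16 =956
r91=1011011 pc5: +32 =988
r92=1011100 pc4: +16 =1004
r93=1011101 pc5: +32 =1036
r94=1011110 pc5: +32 =1068
r95=1011111 pc6: +64 =1132
r96=1100000 pc2: +4 =1136
r97=1100001 pc3: +8 =1144
r98=1100010 pc3: +8 =1152
r99=1100011 pc4: +16 =1168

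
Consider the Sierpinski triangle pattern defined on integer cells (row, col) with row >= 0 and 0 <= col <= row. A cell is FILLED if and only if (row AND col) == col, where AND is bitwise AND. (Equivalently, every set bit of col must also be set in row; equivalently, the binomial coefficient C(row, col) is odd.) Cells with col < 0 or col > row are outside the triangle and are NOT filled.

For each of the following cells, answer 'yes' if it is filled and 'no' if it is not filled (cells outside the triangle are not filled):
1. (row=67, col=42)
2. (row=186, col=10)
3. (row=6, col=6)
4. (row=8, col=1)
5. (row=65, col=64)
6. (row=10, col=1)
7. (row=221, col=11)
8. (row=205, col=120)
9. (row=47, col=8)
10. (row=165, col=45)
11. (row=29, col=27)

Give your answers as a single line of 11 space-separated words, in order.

Answer: no yes yes no yes no no no yes no no

Derivation:
(67,42): row=0b1000011, col=0b101010, row AND col = 0b10 = 2; 2 != 42 -> empty
(186,10): row=0b10111010, col=0b1010, row AND col = 0b1010 = 10; 10 == 10 -> filled
(6,6): row=0b110, col=0b110, row AND col = 0b110 = 6; 6 == 6 -> filled
(8,1): row=0b1000, col=0b1, row AND col = 0b0 = 0; 0 != 1 -> empty
(65,64): row=0b1000001, col=0b1000000, row AND col = 0b1000000 = 64; 64 == 64 -> filled
(10,1): row=0b1010, col=0b1, row AND col = 0b0 = 0; 0 != 1 -> empty
(221,11): row=0b11011101, col=0b1011, row AND col = 0b1001 = 9; 9 != 11 -> empty
(205,120): row=0b11001101, col=0b1111000, row AND col = 0b1001000 = 72; 72 != 120 -> empty
(47,8): row=0b101111, col=0b1000, row AND col = 0b1000 = 8; 8 == 8 -> filled
(165,45): row=0b10100101, col=0b101101, row AND col = 0b100101 = 37; 37 != 45 -> empty
(29,27): row=0b11101, col=0b11011, row AND col = 0b11001 = 25; 25 != 27 -> empty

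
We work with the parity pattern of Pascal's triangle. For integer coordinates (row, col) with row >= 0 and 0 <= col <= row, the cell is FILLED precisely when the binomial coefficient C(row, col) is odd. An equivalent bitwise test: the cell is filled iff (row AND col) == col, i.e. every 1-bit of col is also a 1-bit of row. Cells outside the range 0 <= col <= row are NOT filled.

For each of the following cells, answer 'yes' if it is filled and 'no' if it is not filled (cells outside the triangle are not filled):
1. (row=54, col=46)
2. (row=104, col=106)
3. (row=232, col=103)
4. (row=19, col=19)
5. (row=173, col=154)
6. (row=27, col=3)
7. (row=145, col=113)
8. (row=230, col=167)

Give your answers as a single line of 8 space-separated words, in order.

Answer: no no no yes no yes no no

Derivation:
(54,46): row=0b110110, col=0b101110, row AND col = 0b100110 = 38; 38 != 46 -> empty
(104,106): col outside [0, 104] -> not filled
(232,103): row=0b11101000, col=0b1100111, row AND col = 0b1100000 = 96; 96 != 103 -> empty
(19,19): row=0b10011, col=0b10011, row AND col = 0b10011 = 19; 19 == 19 -> filled
(173,154): row=0b10101101, col=0b10011010, row AND col = 0b10001000 = 136; 136 != 154 -> empty
(27,3): row=0b11011, col=0b11, row AND col = 0b11 = 3; 3 == 3 -> filled
(145,113): row=0b10010001, col=0b1110001, row AND col = 0b10001 = 17; 17 != 113 -> empty
(230,167): row=0b11100110, col=0b10100111, row AND col = 0b10100110 = 166; 166 != 167 -> empty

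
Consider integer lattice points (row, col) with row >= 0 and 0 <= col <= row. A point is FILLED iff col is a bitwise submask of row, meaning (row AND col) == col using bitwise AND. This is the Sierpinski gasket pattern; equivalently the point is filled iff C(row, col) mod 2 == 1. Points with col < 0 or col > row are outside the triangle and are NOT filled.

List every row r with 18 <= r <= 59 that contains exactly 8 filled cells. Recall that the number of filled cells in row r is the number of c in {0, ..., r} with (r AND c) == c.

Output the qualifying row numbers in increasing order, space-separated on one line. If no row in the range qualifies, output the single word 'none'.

Row r has 2^popcount(r) filled cells, so we need popcount(r) = log2(8) = 3.
Scan r = 18..59 and keep those with exactly 3 one-bits:
r=18=10010 popcount=2 -> skip
r=19=10011 popcount=3 -> KEEP
r=20=10100 popcount=2 -> skip
r=21=10101 popcount=3 -> KEEP
r=22=10110 popcount=3 -> KEEP
r=23=10111 popcount=4 -> skip
r=24=11000 popcount=2 -> skip
r=25=11001 popcount=3 -> KEEP
r=26=11010 popcount=3 -> KEEP
r=27=11011 popcount=4 -> skip
r=28=11100 popcount=3 -> KEEP
r=29=11101 popcount=4 -> skip
r=30=11110 popcount=4 -> skip
r=31=11111 popcount=5 -> skip
r=32=100000 popcount=1 -> skip
r=33=100001 popcount=2 -> skip
r=34=100010 popcount=2 -> skip
r=35=100011 popcount=3 -> KEEP
r=36=100100 popcount=2 -> skip
r=37=100101 popcount=3 -> KEEP
r=38=100110 popcount=3 -> KEEP
r=39=100111 popcount=4 -> skip
r=40=101000 popcount=2 -> skip
r=41=101001 popcount=3 -> KEEP
r=42=101010 popcount=3 -> KEEP
r=43=101011 popcount=4 -> skip
r=44=101100 popcount=3 -> KEEP
r=45=101101 popcount=4 -> skip
r=46=101110 popcount=4 -> skip
r=47=101111 popcount=5 -> skip
r=48=110000 popcount=2 -> skip
r=49=110001 popcount=3 -> KEEP
r=50=110010 popcount=3 -> KEEP
r=51=110011 popcount=4 -> skip
r=52=110100 popcount=3 -> KEEP
r=53=110101 popcount=4 -> skip
r=54=110110 popcount=4 -> skip
r=55=110111 popcount=5 -> skip
r=56=111000 popcount=3 -> KEEP
r=57=111001 popcount=4 -> skip
r=58=111010 popcount=4 -> skip
r=59=111011 popcount=5 -> skip
Kept rows: 19 21 22 25 26 28 35 37 38 41 42 44 49 50 52 56

Answer: 19 21 22 25 26 28 35 37 38 41 42 44 49 50 52 56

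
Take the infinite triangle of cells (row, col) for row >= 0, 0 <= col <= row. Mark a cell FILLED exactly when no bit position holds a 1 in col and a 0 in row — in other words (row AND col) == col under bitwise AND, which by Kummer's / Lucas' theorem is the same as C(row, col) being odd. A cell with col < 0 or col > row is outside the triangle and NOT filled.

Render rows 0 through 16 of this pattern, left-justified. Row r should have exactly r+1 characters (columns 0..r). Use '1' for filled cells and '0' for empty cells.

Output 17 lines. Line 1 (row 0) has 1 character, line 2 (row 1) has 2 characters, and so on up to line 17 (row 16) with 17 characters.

r0=0: 1
r1=1: 11
r2=10: 101
r3=11: 1111
r4=100: 10001
r5=101: 110011
r6=110: 1010101
r7=111: 11111111
r8=1000: 100000001
r9=1001: 1100000011
r10=1010: 10100000101
r11=1011: 111100001111
r12=1100: 1000100010001
r13=1101: 11001100110011
r14=1110: 101010101010101
r15=1111: 1111111111111111
r16=10000: 10000000000000001

Answer: 1
11
101
1111
10001
110011
1010101
11111111
100000001
1100000011
10100000101
111100001111
1000100010001
11001100110011
101010101010101
1111111111111111
10000000000000001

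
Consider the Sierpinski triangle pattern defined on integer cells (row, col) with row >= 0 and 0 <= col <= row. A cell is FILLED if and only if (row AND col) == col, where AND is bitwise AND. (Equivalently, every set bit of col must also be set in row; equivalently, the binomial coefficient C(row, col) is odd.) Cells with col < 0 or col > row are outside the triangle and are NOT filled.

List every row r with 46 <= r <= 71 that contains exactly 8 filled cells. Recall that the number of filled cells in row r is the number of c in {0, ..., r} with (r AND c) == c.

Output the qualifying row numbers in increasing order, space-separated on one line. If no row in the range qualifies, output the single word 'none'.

Answer: 49 50 52 56 67 69 70

Derivation:
Row r has 2^popcount(r) filled cells, so we need popcount(r) = log2(8) = 3.
Scan r = 46..71 and keep those with exactly 3 one-bits:
r=46=101110 popcount=4 -> skip
r=47=101111 popcount=5 -> skip
r=48=110000 popcount=2 -> skip
r=49=110001 popcount=3 -> KEEP
r=50=110010 popcount=3 -> KEEP
r=51=110011 popcount=4 -> skip
r=52=110100 popcount=3 -> KEEP
r=53=110101 popcount=4 -> skip
r=54=110110 popcount=4 -> skip
r=55=110111 popcount=5 -> skip
r=56=111000 popcount=3 -> KEEP
r=57=111001 popcount=4 -> skip
r=58=111010 popcount=4 -> skip
r=59=111011 popcount=5 -> skip
r=60=111100 popcount=4 -> skip
r=61=111101 popcount=5 -> skip
r=62=111110 popcount=5 -> skip
r=63=111111 popcount=6 -> skip
r=64=1000000 popcount=1 -> skip
r=65=1000001 popcount=2 -> skip
r=66=1000010 popcount=2 -> skip
r=67=1000011 popcount=3 -> KEEP
r=68=1000100 popcount=2 -> skip
r=69=1000101 popcount=3 -> KEEP
r=70=1000110 popcount=3 -> KEEP
r=71=1000111 popcount=4 -> skip
Kept rows: 49 50 52 56 67 69 70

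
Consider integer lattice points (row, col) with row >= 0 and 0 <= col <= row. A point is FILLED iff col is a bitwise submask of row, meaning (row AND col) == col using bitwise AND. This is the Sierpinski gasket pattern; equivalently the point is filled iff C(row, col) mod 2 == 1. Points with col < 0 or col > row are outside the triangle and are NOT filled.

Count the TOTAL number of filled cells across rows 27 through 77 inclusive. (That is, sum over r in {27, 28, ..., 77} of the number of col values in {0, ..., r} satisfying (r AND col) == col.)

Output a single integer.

Answer: 688

Derivation:
r27=11011 pc4: +16 =16
r28=11100 pc3: +8 =24
r29=11101 pc4: +16 =40
r30=11110 pc4: +16 =56
r31=11111 pc5: +32 =88
r32=100000 pc1: +2 =90
r33=100001 pc2: +4 =94
r34=100010 pc2: +4 =98
r35=100011 pc3: +8 =106
r36=100100 pc2: +4 =110
r37=100101 pc3: +8 =118
r38=100110 pc3: +8 =126
r39=100111 pc4: +16 =142
r40=101000 pc2: +4 =146
r41=101001 pc3: +8 =154
r42=101010 pc3: +8 =162
r43=101011 pc4: +16 =178
r44=101100 pc3: +8 =186
r45=101101 pc4: +16 =202
r46=101110 pc4: +16 =218
r47=101111 pc5: +32 =250
r48=110000 pc2: +4 =254
r49=110001 pc3: +8 =262
r50=110010 pc3: +8 =270
r51=110011 pc4: +16 =286
r52=110100 pc3: +8 =294
r53=110101 pc4: +16 =310
r54=110110 pc4: +16 =326
r55=110111 pc5: +32 =358
r56=111000 pc3: +8 =366
r57=111001 pc4: +16 =382
r58=111010 pc4: +16 =398
r59=111011 pc5: +32 =430
r60=111100 pc4: +16 =446
r61=111101 pc5: +32 =478
r62=111110 pc5: +32 =510
r63=111111 pc6: +64 =574
r64=1000000 pc1: +2 =576
r65=1000001 pc2: +4 =580
r66=1000010 pc2: +4 =584
r67=1000011 pc3: +8 =592
r68=1000100 pc2: +4 =596
r69=1000101 pc3: +8 =604
r70=1000110 pc3: +8 =612
r71=1000111 pc4: +16 =628
r72=1001000 pc2: +4 =632
r73=1001001 pc3: +8 =640
r74=1001010 pc3: +8 =648
r75=1001011 pc4: +16 =664
r76=1001100 pc3: +8 =672
r77=1001101 pc4: +16 =688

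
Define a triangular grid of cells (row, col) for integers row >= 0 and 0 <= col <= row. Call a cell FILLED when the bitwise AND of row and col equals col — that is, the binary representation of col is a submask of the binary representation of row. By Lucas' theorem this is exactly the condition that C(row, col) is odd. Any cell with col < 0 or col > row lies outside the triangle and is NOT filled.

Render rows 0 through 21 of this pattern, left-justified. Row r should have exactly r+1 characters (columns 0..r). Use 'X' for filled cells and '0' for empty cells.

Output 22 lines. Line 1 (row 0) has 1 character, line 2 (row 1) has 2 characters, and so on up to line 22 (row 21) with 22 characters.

r0=0: X
r1=1: XX
r2=10: X0X
r3=11: XXXX
r4=100: X000X
r5=101: XX00XX
r6=110: X0X0X0X
r7=111: XXXXXXXX
r8=1000: X0000000X
r9=1001: XX000000XX
r10=1010: X0X00000X0X
r11=1011: XXXX0000XXXX
r12=1100: X000X000X000X
r13=1101: XX00XX00XX00XX
r14=1110: X0X0X0X0X0X0X0X
r15=1111: XXXXXXXXXXXXXXXX
r16=10000: X000000000000000X
r17=10001: XX00000000000000XX
r18=10010: X0X0000000000000X0X
r19=10011: XXXX000000000000XXXX
r20=10100: X000X00000000000X000X
r21=10101: XX00XX0000000000XX00XX

Answer: X
XX
X0X
XXXX
X000X
XX00XX
X0X0X0X
XXXXXXXX
X0000000X
XX000000XX
X0X00000X0X
XXXX0000XXXX
X000X000X000X
XX00XX00XX00XX
X0X0X0X0X0X0X0X
XXXXXXXXXXXXXXXX
X000000000000000X
XX00000000000000XX
X0X0000000000000X0X
XXXX000000000000XXXX
X000X00000000000X000X
XX00XX0000000000XX00XX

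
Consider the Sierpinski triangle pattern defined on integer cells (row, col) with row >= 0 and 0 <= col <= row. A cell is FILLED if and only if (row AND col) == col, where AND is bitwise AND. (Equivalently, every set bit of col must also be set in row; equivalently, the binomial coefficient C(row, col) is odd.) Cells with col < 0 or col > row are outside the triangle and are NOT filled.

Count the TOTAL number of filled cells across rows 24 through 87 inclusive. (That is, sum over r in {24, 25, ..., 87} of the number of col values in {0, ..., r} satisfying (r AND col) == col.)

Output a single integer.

r24=11000 pc2: +4 =4
r25=11001 pc3: +8 =12
r26=11010 pc3: +8 =20
r27=11011 pc4: +16 =36
r28=11100 pc3: +8 =44
r29=11101 pc4: +16 =60
r30=11110 pc4: +16 =76
r31=11111 pc5: +32 =108
r32=100000 pc1: +2 =110
r33=100001 pc2: +4 =114
r34=100010 pc2: +4 =118
r35=100011 pc3: +8 =126
r36=100100 pc2: +4 =130
r37=100101 pc3: +8 =138
r38=100110 pc3: +8 =146
r39=100111 pc4: +16 =162
r40=101000 pc2: +4 =166
r41=101001 pc3: +8 =174
r42=101010 pc3: +8 =182
r43=101011 pc4: +16 =198
r44=101100 pc3: +8 =206
r45=101101 pc4: +16 =222
r46=101110 pc4: +16 =238
r47=101111 pc5: +32 =270
r48=110000 pc2: +4 =274
r49=110001 pc3: +8 =282
r50=110010 pc3: +8 =290
r51=110011 pc4: +16 =306
r52=110100 pc3: +8 =314
r53=110101 pc4: +16 =330
r54=110110 pc4: +16 =346
r55=110111 pc5: +32 =378
r56=111000 pc3: +8 =386
r57=111001 pc4: +16 =402
r58=111010 pc4: +16 =418
r59=111011 pc5: +32 =450
r60=111100 pc4: +16 =466
r61=111101 pc5: +32 =498
r62=111110 pc5: +32 =530
r63=111111 pc6: +64 =594
r64=1000000 pc1: +2 =596
r65=1000001 pc2: +4 =600
r66=1000010 pc2: +4 =604
r67=1000011 pc3: +8 =612
r68=1000100 pc2: +4 =616
r69=1000101 pc3: +8 =624
r70=1000110 pc3: +8 =632
r71=1000111 pc4: +16 =648
r72=1001000 pc2: +4 =652
r73=1001001 pc3: +8 =660
r74=1001010 pc3: +8 =668
r75=1001011 pc4: +16 =684
r76=1001100 pc3: +8 =692
r77=1001101 pc4: +16 =708
r78=1001110 pc4: +16 =724
r79=1001111 pc5: +32 =756
r80=1010000 pc2: +4 =760
r81=1010001 pc3: +8 =768
r82=1010010 pc3: +8 =776
r83=1010011 pc4: +16 =792
r84=1010100 pc3: +8 =800
r85=1010101 pc4: +16 =816
r86=1010110 pc4: +16 =832
r87=1010111 pc5: +32 =864

Answer: 864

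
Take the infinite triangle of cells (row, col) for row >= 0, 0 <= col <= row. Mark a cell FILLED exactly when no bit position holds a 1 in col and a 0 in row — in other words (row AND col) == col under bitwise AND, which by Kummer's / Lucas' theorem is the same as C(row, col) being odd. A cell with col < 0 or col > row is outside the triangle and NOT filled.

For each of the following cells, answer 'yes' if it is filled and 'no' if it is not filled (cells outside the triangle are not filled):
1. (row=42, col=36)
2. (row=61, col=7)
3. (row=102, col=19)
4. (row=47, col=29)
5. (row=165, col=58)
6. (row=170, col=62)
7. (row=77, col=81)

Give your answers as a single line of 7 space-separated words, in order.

Answer: no no no no no no no

Derivation:
(42,36): row=0b101010, col=0b100100, row AND col = 0b100000 = 32; 32 != 36 -> empty
(61,7): row=0b111101, col=0b111, row AND col = 0b101 = 5; 5 != 7 -> empty
(102,19): row=0b1100110, col=0b10011, row AND col = 0b10 = 2; 2 != 19 -> empty
(47,29): row=0b101111, col=0b11101, row AND col = 0b1101 = 13; 13 != 29 -> empty
(165,58): row=0b10100101, col=0b111010, row AND col = 0b100000 = 32; 32 != 58 -> empty
(170,62): row=0b10101010, col=0b111110, row AND col = 0b101010 = 42; 42 != 62 -> empty
(77,81): col outside [0, 77] -> not filled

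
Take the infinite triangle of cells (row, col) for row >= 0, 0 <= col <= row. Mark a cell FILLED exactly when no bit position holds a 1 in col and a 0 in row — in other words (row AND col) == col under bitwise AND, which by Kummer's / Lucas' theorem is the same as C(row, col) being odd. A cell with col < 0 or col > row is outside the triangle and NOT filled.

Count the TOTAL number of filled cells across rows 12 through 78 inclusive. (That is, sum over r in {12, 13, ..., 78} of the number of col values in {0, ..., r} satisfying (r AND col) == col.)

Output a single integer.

Answer: 814

Derivation:
r12=1100 pc2: +4 =4
r13=1101 pc3: +8 =12
r14=1110 pc3: +8 =20
r15=1111 pc4: +16 =36
r16=10000 pc1: +2 =38
r17=10001 pc2: +4 =42
r18=10010 pc2: +4 =46
r19=10011 pc3: +8 =54
r20=10100 pc2: +4 =58
r21=10101 pc3: +8 =66
r22=10110 pc3: +8 =74
r23=10111 pc4: +16 =90
r24=11000 pc2: +4 =94
r25=11001 pc3: +8 =102
r26=11010 pc3: +8 =110
r27=11011 pc4: +16 =126
r28=11100 pc3: +8 =134
r29=11101 pc4: +16 =150
r30=11110 pc4: +16 =166
r31=11111 pc5: +32 =198
r32=100000 pc1: +2 =200
r33=100001 pc2: +4 =204
r34=100010 pc2: +4 =208
r35=100011 pc3: +8 =216
r36=100100 pc2: +4 =220
r37=100101 pc3: +8 =228
r38=100110 pc3: +8 =236
r39=100111 pc4: +16 =252
r40=101000 pc2: +4 =256
r41=101001 pc3: +8 =264
r42=101010 pc3: +8 =272
r43=101011 pc4: +16 =288
r44=101100 pc3: +8 =296
r45=101101 pc4: +16 =312
r46=101110 pc4: +16 =328
r47=101111 pc5: +32 =360
r48=110000 pc2: +4 =364
r49=110001 pc3: +8 =372
r50=110010 pc3: +8 =380
r51=110011 pc4: +16 =396
r52=110100 pc3: +8 =404
r53=110101 pc4: +16 =420
r54=110110 pc4: +16 =436
r55=110111 pc5: +32 =468
r56=111000 pc3: +8 =476
r57=111001 pc4: +16 =492
r58=111010 pc4: +16 =508
r59=111011 pc5: +32 =540
r60=111100 pc4: +16 =556
r61=111101 pc5: +32 =588
r62=111110 pc5: +32 =620
r63=111111 pc6: +64 =684
r64=1000000 pc1: +2 =686
r65=1000001 pc2: +4 =690
r66=1000010 pc2: +4 =694
r67=1000011 pc3: +8 =702
r68=1000100 pc2: +4 =706
r69=1000101 pc3: +8 =714
r70=1000110 pc3: +8 =722
r71=1000111 pc4: +16 =738
r72=1001000 pc2: +4 =742
r73=1001001 pc3: +8 =750
r74=1001010 pc3: +8 =758
r75=1001011 pc4: +16 =774
r76=1001100 pc3: +8 =782
r77=1001101 pc4: +16 =798
r78=1001110 pc4: +16 =814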